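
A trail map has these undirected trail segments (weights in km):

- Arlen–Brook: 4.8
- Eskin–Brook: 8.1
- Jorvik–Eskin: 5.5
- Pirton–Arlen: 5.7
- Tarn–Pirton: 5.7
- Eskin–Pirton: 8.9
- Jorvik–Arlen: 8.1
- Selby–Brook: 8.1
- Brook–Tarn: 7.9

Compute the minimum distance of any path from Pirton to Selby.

Candidate routes:
Pirton → Arlen → Brook → Selby: 5.7+4.8+8.1 = 18.6
Pirton → Eskin → Brook → Selby: 8.9+8.1+8.1 = 25.1
Pirton → Eskin → Jorvik → Arlen → Brook → Selby: 8.9+5.5+8.1+4.8+8.1 = 35.4
Pirton → Tarn → Brook → Selby: 5.7+7.9+8.1 = 21.7
Cheapest is Pirton → Arlen → Brook → Selby at 18.6 km.

18.6 km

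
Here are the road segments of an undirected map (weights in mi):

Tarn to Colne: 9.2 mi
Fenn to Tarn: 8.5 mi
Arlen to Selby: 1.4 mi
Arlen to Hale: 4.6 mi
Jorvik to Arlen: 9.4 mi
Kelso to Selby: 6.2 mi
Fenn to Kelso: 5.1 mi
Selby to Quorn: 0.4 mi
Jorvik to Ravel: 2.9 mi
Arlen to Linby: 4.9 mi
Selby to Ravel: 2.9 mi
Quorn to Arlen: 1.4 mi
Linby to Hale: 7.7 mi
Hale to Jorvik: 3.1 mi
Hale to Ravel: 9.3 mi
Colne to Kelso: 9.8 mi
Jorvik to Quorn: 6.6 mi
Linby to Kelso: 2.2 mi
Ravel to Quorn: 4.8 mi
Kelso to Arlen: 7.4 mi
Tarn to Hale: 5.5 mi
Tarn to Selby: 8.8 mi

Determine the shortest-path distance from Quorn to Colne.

16.4 mi

Compare a few routes:
Quorn–Arlen–Linby–Kelso–Colne: 1.4+4.9+2.2+9.8 = 18.3
Quorn–Selby–Tarn–Colne: 0.4+8.8+9.2 = 18.4
Quorn–Arlen–Kelso–Colne: 1.4+7.4+9.8 = 18.6
Quorn–Selby–Kelso–Colne: 0.4+6.2+9.8 = 16.4
The minimum is 16.4 mi via Quorn–Selby–Kelso–Colne.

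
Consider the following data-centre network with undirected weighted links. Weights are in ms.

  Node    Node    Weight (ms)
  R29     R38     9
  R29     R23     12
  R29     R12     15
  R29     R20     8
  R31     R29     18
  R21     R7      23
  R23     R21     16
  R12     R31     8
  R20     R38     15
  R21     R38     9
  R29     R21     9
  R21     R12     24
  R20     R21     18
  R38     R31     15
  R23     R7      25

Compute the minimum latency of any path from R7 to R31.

Compare a few routes:
R7 → R21 → R29 → R31: 23+9+18 = 50
R7 → R21 → R38 → R31: 23+9+15 = 47
Cheapest is R7 → R21 → R38 → R31 at 47 ms.

47 ms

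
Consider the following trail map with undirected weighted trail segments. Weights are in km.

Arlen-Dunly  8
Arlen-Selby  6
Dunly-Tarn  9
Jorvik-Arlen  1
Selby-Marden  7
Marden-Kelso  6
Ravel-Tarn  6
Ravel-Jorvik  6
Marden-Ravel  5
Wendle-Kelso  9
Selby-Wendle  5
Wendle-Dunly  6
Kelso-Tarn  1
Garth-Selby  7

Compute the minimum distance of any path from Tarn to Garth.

Enumerating some paths:
Tarn–Ravel–Jorvik–Arlen–Selby–Garth: 6+6+1+6+7 = 26
Tarn–Ravel–Marden–Selby–Garth: 6+5+7+7 = 25
Tarn–Kelso–Wendle–Selby–Garth: 1+9+5+7 = 22
Tarn–Kelso–Marden–Selby–Garth: 1+6+7+7 = 21
Cheapest is Tarn–Kelso–Marden–Selby–Garth at 21 km.

21 km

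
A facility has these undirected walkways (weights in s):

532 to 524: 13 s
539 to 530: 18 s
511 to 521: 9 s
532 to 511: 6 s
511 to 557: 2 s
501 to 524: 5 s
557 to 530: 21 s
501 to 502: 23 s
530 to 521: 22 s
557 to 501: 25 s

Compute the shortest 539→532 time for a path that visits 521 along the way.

55 s

Shortest 539→521: 539 → 530 → 521 = 40
Shortest 521→532: 521 → 511 → 532 = 15
Total via 521: 40 + 15 = 55 s.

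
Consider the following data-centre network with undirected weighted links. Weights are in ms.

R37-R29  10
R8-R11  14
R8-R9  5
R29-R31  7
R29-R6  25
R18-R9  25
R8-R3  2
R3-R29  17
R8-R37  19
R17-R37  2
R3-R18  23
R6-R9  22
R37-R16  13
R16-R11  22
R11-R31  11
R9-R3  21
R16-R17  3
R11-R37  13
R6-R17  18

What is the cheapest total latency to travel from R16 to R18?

49 ms

Compare a few routes:
R16–R17–R37–R8–R3–R18: 3+2+19+2+23 = 49
R16–R17–R37–R29–R3–R18: 3+2+10+17+23 = 55
R16–R17–R37–R8–R9–R18: 3+2+19+5+25 = 54
Cheapest is R16–R17–R37–R8–R3–R18 at 49 ms.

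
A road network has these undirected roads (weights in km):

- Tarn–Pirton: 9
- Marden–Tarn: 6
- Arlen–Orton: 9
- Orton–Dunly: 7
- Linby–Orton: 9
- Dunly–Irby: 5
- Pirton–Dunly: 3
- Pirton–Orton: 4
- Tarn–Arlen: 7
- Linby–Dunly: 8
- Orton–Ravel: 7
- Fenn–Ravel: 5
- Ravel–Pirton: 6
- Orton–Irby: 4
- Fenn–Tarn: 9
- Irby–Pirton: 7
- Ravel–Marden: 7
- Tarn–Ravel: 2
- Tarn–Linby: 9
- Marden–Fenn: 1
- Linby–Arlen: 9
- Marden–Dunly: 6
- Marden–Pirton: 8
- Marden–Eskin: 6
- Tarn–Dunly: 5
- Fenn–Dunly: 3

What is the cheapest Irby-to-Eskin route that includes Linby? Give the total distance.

31 km

Best Irby to Linby: Irby–Orton–Linby costing 13
Shortest Linby→Eskin: Linby–Dunly–Fenn–Marden–Eskin = 18
Total via Linby: 13 + 18 = 31 km.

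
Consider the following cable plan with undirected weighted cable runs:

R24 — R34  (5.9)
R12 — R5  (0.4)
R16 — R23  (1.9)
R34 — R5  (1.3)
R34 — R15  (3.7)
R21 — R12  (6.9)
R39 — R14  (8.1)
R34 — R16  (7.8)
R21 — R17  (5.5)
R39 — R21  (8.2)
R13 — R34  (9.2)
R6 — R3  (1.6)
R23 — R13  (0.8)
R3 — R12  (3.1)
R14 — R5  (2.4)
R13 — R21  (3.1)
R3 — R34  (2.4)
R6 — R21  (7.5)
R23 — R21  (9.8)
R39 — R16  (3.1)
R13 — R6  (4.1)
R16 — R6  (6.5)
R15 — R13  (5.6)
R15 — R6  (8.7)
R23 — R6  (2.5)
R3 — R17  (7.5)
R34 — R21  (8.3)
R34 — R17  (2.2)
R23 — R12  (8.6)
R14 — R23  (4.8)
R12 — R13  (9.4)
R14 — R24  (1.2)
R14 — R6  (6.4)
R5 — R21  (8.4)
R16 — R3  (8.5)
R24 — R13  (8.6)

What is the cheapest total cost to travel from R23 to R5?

7.2

Running Dijkstra from R23:
R23: 0
R13: 0.8  (via R23)
R16: 1.9  (via R23)
R6: 2.5  (via R23)
R21: 3.9  (via R13)
R3: 4.1  (via R6)
R14: 4.8  (via R23)
R39: 5  (via R16)
R24: 6  (via R14)
R15: 6.4  (via R13)
R34: 6.5  (via R3)
R5: 7.2  (via R14)
Shortest route: R23 → R14 → R5 = 7.2.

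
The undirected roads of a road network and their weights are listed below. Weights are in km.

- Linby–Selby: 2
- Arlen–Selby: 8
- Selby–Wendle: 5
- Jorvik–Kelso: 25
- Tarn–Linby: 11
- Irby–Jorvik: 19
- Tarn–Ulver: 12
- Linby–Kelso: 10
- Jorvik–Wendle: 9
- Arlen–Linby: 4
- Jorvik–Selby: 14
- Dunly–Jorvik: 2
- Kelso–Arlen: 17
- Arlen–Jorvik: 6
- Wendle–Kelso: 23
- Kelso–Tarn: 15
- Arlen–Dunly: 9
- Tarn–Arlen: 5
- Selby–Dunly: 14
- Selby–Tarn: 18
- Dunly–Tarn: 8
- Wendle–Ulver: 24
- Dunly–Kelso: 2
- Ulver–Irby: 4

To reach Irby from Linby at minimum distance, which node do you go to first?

Arlen

Enumerating some paths:
Linby–Tarn–Ulver–Irby: 11+12+4 = 27
Linby–Arlen–Jorvik–Irby: 4+6+19 = 29
Linby–Arlen–Tarn–Ulver–Irby: 4+5+12+4 = 25
The minimum is 25 km via Linby–Arlen–Tarn–Ulver–Irby.
So from Linby the first move is to Arlen.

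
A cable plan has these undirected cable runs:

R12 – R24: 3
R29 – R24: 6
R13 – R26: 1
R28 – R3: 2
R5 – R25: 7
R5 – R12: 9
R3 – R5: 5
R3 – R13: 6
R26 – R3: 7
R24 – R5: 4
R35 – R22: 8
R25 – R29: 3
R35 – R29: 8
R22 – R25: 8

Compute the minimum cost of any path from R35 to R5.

18

Settle nodes by increasing distance from R35:
R35: 0
R22: 8  (via R35)
R29: 8  (via R35)
R25: 11  (via R29)
R24: 14  (via R29)
R12: 17  (via R24)
R5: 18  (via R25)
Shortest route: R35–R29–R25–R5 = 18.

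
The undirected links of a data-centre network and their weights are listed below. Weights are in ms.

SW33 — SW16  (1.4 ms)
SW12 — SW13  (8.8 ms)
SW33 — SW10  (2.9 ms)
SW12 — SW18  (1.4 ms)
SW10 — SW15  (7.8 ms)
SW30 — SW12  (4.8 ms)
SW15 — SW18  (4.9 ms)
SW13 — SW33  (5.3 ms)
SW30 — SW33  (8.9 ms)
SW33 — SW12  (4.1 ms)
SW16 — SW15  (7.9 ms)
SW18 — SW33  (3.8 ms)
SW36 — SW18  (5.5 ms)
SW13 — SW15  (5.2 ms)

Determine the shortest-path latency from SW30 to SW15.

Shortest distances from SW30:
SW30: 0
SW12: 4.8  (via SW30)
SW18: 6.2  (via SW12)
SW33: 8.9  (via SW30)
SW16: 10.3  (via SW33)
SW15: 11.1  (via SW18)
Shortest route: SW30–SW12–SW18–SW15 = 11.1 ms.

11.1 ms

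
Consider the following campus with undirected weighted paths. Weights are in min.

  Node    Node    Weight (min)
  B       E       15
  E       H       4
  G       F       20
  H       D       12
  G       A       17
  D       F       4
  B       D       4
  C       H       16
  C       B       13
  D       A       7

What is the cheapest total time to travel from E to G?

40 min

Settle nodes by increasing distance from E:
E: 0
H: 4  (via E)
B: 15  (via E)
D: 16  (via H)
C: 20  (via H)
F: 20  (via D)
A: 23  (via D)
G: 40  (via F)
Shortest route: E–H–D–F–G = 40 min.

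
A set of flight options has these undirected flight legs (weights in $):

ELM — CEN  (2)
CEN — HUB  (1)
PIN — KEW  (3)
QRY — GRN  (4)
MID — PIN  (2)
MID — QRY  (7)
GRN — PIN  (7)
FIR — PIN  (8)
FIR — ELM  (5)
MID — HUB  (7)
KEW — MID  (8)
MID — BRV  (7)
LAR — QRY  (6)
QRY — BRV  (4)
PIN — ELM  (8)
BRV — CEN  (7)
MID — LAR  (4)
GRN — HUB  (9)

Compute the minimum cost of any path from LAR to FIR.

Candidate routes:
LAR–MID–PIN–FIR: 4+2+8 = 14
LAR–MID–HUB–CEN–ELM–FIR: 4+7+1+2+5 = 19
Cheapest is LAR–MID–PIN–FIR at $14.

$14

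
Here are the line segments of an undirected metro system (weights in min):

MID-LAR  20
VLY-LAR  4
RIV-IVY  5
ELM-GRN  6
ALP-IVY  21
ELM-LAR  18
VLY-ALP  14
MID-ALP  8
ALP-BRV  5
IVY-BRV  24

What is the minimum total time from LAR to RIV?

44 min

Candidate routes:
LAR - VLY - ALP - BRV - IVY - RIV: 4+14+5+24+5 = 52
LAR - VLY - ALP - IVY - RIV: 4+14+21+5 = 44
LAR - MID - ALP - IVY - RIV: 20+8+21+5 = 54
The minimum is 44 min via LAR - VLY - ALP - IVY - RIV.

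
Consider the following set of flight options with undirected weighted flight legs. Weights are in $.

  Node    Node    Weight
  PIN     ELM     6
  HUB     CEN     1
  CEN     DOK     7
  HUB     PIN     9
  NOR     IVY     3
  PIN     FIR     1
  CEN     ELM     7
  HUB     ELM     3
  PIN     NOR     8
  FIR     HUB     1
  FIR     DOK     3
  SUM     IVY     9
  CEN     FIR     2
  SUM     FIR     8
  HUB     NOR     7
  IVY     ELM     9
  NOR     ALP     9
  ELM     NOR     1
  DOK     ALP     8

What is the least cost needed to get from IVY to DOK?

Shortest distances from IVY:
IVY: 0
NOR: 3  (via IVY)
ELM: 4  (via NOR)
HUB: 7  (via ELM)
CEN: 8  (via HUB)
FIR: 8  (via HUB)
PIN: 9  (via FIR)
SUM: 9  (via IVY)
DOK: 11  (via FIR)
Shortest route: IVY → NOR → ELM → HUB → FIR → DOK = $11.

$11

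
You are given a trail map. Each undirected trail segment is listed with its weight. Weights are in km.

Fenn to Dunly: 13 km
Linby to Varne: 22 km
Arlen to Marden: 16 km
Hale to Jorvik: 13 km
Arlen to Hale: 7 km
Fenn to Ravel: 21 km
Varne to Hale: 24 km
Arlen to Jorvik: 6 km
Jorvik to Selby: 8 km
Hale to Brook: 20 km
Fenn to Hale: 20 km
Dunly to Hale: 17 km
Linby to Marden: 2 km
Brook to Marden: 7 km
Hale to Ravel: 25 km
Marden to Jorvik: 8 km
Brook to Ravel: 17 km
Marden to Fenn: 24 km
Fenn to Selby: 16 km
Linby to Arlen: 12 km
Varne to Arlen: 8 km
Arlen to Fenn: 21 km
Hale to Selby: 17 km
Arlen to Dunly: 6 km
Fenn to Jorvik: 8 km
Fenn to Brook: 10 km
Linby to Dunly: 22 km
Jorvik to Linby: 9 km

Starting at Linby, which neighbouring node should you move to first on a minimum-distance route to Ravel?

Compare a few routes:
Linby - Marden - Jorvik - Fenn - Ravel: 2+8+8+21 = 39
Linby - Marden - Brook - Ravel: 2+7+17 = 26
Linby - Jorvik - Fenn - Ravel: 9+8+21 = 38
Cheapest is Linby - Marden - Brook - Ravel at 26 km.
So from Linby the first move is to Marden.

Marden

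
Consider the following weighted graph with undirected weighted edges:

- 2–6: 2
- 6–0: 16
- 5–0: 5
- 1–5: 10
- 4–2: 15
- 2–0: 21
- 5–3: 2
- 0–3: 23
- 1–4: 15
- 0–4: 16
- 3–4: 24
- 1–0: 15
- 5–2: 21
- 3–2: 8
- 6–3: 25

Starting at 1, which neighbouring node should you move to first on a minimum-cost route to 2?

5

Enumerating some paths:
1–4–2: 15+15 = 30
1–5–3–2: 10+2+8 = 20
1–5–2: 10+21 = 31
1–0–5–3–2: 15+5+2+8 = 30
The minimum is 20 via 1–5–3–2.
So from 1 the first move is to 5.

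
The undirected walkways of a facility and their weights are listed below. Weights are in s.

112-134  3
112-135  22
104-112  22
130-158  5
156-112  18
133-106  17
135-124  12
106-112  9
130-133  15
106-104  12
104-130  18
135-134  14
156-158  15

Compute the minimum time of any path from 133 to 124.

Candidate routes:
133 → 106 → 112 → 134 → 135 → 124: 17+9+3+14+12 = 55
133 → 106 → 112 → 135 → 124: 17+9+22+12 = 60
The minimum is 55 s via 133 → 106 → 112 → 134 → 135 → 124.

55 s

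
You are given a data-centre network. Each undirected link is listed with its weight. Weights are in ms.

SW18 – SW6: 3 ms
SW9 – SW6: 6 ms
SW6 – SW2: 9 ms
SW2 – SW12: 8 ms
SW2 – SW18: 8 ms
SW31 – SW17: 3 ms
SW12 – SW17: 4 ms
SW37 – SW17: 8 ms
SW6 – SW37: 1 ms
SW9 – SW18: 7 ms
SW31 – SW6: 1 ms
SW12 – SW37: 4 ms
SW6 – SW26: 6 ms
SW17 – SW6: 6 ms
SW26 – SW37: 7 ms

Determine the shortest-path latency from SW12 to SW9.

Settle nodes by increasing distance from SW12:
SW12: 0
SW17: 4  (via SW12)
SW37: 4  (via SW12)
SW6: 5  (via SW37)
SW31: 6  (via SW6)
SW18: 8  (via SW6)
SW2: 8  (via SW12)
SW26: 11  (via SW37)
SW9: 11  (via SW6)
Shortest route: SW12 → SW37 → SW6 → SW9 = 11 ms.

11 ms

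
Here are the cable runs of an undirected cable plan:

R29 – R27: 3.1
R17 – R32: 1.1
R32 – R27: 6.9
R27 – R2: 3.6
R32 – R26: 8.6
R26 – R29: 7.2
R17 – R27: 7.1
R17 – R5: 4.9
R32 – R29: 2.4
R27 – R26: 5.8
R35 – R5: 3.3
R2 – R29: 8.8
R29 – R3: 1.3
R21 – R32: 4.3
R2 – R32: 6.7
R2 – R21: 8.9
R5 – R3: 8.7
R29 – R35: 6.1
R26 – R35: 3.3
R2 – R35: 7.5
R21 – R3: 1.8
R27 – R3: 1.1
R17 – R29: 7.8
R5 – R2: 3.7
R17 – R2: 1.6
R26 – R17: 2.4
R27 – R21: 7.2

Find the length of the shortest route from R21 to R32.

4.3

Compare a few routes:
R21 → R3 → R29 → R32: 1.8+1.3+2.4 = 5.5
R21 → R3 → R27 → R29 → R32: 1.8+1.1+3.1+2.4 = 8.4
R21 → R32: 4.3 = 4.3
Cheapest is R21 → R32 at 4.3.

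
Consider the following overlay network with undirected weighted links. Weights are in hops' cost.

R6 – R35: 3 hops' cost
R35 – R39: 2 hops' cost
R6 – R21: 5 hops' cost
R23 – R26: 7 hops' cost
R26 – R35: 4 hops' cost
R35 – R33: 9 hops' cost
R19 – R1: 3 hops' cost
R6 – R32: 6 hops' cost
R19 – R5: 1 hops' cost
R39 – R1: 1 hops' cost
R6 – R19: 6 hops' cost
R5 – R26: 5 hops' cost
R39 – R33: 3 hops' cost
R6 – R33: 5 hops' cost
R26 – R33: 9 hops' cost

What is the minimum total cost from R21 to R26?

Compare a few routes:
R21 - R6 - R19 - R5 - R26: 5+6+1+5 = 17
R21 - R6 - R35 - R26: 5+3+4 = 12
The minimum is 12 hops' cost via R21 - R6 - R35 - R26.

12 hops' cost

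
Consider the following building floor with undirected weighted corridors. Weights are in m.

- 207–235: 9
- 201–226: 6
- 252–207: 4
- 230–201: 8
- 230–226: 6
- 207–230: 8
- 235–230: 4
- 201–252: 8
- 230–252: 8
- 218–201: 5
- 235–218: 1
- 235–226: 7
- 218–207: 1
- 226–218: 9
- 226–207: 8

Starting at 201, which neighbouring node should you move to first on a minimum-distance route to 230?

230

Enumerating some paths:
201 - 226 - 230: 6+6 = 12
201 - 230: 8 = 8
201 - 218 - 235 - 230: 5+1+4 = 10
201 - 218 - 207 - 230: 5+1+8 = 14
Cheapest is 201 - 230 at 8 m.
So from 201 the first move is to 230.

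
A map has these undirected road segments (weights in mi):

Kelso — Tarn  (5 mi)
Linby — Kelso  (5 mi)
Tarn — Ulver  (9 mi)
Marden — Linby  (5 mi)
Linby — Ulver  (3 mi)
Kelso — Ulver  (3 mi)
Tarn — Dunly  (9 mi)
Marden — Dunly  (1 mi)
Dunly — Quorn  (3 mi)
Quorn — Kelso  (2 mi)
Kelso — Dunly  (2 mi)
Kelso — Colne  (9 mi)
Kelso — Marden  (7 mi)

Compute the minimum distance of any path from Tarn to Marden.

8 mi

Compare a few routes:
Tarn → Kelso → Dunly → Marden: 5+2+1 = 8
Tarn → Dunly → Marden: 9+1 = 10
Tarn → Kelso → Quorn → Dunly → Marden: 5+2+3+1 = 11
Cheapest is Tarn → Kelso → Dunly → Marden at 8 mi.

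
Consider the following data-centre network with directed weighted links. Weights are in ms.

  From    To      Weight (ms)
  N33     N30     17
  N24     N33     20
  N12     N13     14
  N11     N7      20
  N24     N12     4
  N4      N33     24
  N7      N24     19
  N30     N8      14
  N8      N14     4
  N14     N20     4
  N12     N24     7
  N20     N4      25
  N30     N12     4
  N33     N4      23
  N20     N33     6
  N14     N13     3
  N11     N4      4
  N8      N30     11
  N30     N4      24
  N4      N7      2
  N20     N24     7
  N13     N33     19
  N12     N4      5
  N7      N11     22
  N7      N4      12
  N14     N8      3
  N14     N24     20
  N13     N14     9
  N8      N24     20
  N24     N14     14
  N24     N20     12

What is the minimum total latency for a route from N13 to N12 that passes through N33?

Best N13 to N33: N13–N33 costing 19
Shortest N33→N12: N33–N30–N12 = 21
Total via N33: 19 + 21 = 40 ms.

40 ms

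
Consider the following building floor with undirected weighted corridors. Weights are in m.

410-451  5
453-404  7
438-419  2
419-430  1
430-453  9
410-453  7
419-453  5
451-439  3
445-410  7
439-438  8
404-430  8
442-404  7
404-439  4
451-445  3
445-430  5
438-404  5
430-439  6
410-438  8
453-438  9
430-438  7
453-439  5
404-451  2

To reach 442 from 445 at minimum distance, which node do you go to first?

451

Enumerating some paths:
445–451–439–404–442: 3+3+4+7 = 17
445–430–419–438–404–442: 5+1+2+5+7 = 20
445–451–404–442: 3+2+7 = 12
The minimum is 12 m via 445–451–404–442.
So from 445 the first move is to 451.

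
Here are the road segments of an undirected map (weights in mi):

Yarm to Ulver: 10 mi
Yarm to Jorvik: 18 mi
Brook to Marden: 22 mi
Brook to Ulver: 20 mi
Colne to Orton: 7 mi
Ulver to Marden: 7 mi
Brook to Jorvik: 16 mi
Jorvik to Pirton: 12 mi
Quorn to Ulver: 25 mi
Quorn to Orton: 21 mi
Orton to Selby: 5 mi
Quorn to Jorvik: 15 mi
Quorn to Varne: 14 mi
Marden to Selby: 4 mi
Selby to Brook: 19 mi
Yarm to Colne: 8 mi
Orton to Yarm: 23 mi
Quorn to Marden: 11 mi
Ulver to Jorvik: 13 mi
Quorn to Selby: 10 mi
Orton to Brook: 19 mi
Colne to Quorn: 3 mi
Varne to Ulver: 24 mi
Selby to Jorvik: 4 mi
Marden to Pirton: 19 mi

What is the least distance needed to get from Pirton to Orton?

21 mi

Compare a few routes:
Pirton → Jorvik → Selby → Orton: 12+4+5 = 21
Pirton → Marden → Selby → Orton: 19+4+5 = 28
Pirton → Jorvik → Selby → Quorn → Colne → Orton: 12+4+10+3+7 = 36
Cheapest is Pirton → Jorvik → Selby → Orton at 21 mi.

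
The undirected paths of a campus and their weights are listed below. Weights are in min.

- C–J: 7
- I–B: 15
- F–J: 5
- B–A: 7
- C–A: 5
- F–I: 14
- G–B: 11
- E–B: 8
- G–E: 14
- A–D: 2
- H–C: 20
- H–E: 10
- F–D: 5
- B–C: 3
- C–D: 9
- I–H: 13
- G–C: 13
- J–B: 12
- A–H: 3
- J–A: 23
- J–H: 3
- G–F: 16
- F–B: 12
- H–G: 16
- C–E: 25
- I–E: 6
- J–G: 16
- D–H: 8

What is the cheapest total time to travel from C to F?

Compare a few routes:
C–A–H–J–F: 5+3+3+5 = 16
C–B–F: 3+12 = 15
C–A–D–F: 5+2+5 = 12
C–D–F: 9+5 = 14
Cheapest is C–A–D–F at 12 min.

12 min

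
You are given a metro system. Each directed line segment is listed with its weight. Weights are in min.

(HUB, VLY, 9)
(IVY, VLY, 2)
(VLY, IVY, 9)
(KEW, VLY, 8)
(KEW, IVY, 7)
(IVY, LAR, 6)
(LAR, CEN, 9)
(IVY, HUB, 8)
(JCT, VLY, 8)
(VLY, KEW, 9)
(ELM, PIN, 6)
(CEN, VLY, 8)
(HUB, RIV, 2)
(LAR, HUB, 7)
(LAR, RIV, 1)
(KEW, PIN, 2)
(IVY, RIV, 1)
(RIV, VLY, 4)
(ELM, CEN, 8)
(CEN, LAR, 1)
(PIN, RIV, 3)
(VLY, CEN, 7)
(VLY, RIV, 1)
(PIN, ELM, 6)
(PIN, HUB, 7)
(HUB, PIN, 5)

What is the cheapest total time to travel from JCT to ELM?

25 min

Shortest distances from JCT:
JCT: 0
VLY: 8  (via JCT)
RIV: 9  (via VLY)
CEN: 15  (via VLY)
LAR: 16  (via CEN)
KEW: 17  (via VLY)
IVY: 17  (via VLY)
PIN: 19  (via KEW)
HUB: 23  (via LAR)
ELM: 25  (via PIN)
Shortest route: JCT–VLY–KEW–PIN–ELM = 25 min.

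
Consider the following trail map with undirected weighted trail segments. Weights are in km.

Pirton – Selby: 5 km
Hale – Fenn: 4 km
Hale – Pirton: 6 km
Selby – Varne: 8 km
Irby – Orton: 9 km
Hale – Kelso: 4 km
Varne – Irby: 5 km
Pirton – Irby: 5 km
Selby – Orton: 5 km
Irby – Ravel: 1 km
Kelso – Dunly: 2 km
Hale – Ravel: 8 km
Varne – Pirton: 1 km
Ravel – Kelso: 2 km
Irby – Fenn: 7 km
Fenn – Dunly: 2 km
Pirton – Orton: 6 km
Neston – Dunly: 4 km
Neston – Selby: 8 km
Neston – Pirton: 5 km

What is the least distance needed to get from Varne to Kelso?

Compare a few routes:
Varne - Irby - Ravel - Kelso: 5+1+2 = 8
Varne - Pirton - Irby - Ravel - Kelso: 1+5+1+2 = 9
The minimum is 8 km via Varne - Irby - Ravel - Kelso.

8 km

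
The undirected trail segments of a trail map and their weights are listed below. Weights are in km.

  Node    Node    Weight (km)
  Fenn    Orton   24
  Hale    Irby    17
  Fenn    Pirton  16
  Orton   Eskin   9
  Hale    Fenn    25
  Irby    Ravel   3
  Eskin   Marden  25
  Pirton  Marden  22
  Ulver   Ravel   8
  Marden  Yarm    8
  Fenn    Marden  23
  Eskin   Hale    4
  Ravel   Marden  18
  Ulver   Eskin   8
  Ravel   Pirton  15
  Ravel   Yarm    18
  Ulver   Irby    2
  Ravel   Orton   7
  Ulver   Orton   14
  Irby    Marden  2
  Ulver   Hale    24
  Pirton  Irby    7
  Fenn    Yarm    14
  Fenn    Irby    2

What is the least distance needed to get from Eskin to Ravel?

13 km

Settle nodes by increasing distance from Eskin:
Eskin: 0
Hale: 4  (via Eskin)
Ulver: 8  (via Eskin)
Orton: 9  (via Eskin)
Irby: 10  (via Ulver)
Fenn: 12  (via Irby)
Marden: 12  (via Irby)
Ravel: 13  (via Irby)
Shortest route: Eskin–Ulver–Irby–Ravel = 13 km.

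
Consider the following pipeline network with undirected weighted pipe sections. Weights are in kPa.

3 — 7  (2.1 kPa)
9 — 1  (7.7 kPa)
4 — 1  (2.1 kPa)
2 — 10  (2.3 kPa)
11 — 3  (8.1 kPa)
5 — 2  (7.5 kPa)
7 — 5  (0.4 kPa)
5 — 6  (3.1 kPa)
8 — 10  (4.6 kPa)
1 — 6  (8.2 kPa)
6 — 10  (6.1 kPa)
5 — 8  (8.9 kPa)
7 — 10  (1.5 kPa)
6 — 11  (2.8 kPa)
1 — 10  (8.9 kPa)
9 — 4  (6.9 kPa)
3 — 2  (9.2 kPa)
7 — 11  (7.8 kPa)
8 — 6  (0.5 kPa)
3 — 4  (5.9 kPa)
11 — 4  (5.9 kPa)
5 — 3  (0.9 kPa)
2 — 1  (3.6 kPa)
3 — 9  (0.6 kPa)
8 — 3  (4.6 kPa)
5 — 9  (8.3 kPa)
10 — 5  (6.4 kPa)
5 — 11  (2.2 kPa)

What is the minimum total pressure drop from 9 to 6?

Running Dijkstra from 9:
9: 0
3: 0.6  (via 9)
5: 1.5  (via 3)
7: 1.9  (via 5)
10: 3.4  (via 7)
11: 3.7  (via 5)
6: 4.6  (via 5)
Shortest route: 9 → 3 → 5 → 6 = 4.6 kPa.

4.6 kPa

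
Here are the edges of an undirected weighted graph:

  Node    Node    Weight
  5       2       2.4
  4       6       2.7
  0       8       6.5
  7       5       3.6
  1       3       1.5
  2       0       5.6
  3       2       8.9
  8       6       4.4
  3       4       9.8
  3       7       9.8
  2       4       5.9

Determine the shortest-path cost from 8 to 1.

Enumerating some paths:
8 → 6 → 4 → 3 → 1: 4.4+2.7+9.8+1.5 = 18.4
8 → 0 → 2 → 3 → 1: 6.5+5.6+8.9+1.5 = 22.5
The minimum is 18.4 via 8 → 6 → 4 → 3 → 1.

18.4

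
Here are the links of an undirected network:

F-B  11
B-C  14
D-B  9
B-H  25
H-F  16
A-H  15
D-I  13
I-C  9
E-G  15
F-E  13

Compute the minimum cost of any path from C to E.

Enumerating some paths:
C - I - D - B - F - E: 9+13+9+11+13 = 55
C - B - F - E: 14+11+13 = 38
The minimum is 38 via C - B - F - E.

38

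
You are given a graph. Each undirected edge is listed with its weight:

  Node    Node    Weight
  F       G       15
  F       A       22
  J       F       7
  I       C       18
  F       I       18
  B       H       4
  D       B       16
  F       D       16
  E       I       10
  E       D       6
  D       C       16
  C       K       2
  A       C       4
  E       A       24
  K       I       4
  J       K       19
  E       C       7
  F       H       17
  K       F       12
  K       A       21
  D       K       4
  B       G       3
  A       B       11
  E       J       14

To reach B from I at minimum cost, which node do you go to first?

K

Compare a few routes:
I–K–C–A–B: 4+2+4+11 = 21
I–K–D–B: 4+4+16 = 24
Cheapest is I–K–C–A–B at 21.
So from I the first move is to K.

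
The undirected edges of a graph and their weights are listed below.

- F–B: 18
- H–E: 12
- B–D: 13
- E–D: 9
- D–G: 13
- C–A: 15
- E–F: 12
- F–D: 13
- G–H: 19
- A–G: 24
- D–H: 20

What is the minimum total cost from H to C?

58

Running Dijkstra from H:
H: 0
E: 12  (via H)
G: 19  (via H)
D: 20  (via H)
F: 24  (via E)
B: 33  (via D)
A: 43  (via G)
C: 58  (via A)
Shortest route: H → G → A → C = 58.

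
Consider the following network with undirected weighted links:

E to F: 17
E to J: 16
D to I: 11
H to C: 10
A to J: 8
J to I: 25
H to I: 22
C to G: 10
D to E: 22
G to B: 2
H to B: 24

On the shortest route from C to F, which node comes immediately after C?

Compare a few routes:
C - H - I - D - E - F: 10+22+11+22+17 = 82
C - H - I - J - E - F: 10+22+25+16+17 = 90
C - G - B - H - I - D - E - F: 10+2+24+22+11+22+17 = 108
The minimum is 82 via C - H - I - D - E - F.
So from C the first move is to H.

H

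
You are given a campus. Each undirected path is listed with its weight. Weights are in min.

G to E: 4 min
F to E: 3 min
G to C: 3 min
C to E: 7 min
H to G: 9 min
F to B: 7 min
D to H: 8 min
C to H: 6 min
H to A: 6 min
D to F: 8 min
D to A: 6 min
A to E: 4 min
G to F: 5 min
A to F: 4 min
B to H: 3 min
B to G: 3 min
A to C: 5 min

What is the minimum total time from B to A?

9 min

Running Dijkstra from B:
B: 0
G: 3  (via B)
H: 3  (via B)
C: 6  (via G)
E: 7  (via G)
F: 7  (via B)
A: 9  (via H)
Shortest route: B → H → A = 9 min.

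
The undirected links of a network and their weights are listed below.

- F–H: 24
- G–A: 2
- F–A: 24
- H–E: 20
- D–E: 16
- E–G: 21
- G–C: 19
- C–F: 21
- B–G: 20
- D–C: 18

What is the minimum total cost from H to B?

61

Candidate routes:
H–E–G–B: 20+21+20 = 61
H–F–A–G–B: 24+24+2+20 = 70
Cheapest is H–E–G–B at 61.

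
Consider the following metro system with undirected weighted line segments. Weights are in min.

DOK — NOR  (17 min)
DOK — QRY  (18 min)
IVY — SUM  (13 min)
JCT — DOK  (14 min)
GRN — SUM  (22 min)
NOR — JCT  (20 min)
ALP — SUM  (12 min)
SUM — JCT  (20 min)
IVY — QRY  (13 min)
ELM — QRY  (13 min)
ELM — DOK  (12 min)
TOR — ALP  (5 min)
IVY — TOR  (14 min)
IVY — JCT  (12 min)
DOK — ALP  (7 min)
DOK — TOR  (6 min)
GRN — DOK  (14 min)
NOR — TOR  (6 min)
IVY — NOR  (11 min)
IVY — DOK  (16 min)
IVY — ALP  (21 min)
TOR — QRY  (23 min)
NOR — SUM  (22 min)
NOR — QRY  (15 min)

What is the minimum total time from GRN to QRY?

32 min

Compare a few routes:
GRN - DOK - QRY: 14+18 = 32
GRN - DOK - ELM - QRY: 14+12+13 = 39
GRN - DOK - TOR - NOR - QRY: 14+6+6+15 = 41
GRN - DOK - TOR - QRY: 14+6+23 = 43
The minimum is 32 min via GRN - DOK - QRY.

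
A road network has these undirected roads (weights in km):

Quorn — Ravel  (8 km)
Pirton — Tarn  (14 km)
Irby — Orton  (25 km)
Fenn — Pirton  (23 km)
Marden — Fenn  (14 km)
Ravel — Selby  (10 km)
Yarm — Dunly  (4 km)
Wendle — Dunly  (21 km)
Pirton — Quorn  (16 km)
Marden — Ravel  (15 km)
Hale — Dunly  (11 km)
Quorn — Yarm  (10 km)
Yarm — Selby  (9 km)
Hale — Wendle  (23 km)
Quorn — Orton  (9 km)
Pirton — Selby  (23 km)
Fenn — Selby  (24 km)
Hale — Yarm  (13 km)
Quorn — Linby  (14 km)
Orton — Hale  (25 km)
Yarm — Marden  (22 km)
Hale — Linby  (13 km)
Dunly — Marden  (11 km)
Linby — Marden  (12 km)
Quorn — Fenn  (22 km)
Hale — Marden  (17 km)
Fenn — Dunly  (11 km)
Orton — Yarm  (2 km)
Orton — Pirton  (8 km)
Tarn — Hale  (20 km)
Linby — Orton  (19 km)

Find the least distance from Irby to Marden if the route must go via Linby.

Shortest Irby→Linby: Irby → Orton → Linby = 44
Shortest Linby→Marden: Linby → Marden = 12
Total via Linby: 44 + 12 = 56 km.

56 km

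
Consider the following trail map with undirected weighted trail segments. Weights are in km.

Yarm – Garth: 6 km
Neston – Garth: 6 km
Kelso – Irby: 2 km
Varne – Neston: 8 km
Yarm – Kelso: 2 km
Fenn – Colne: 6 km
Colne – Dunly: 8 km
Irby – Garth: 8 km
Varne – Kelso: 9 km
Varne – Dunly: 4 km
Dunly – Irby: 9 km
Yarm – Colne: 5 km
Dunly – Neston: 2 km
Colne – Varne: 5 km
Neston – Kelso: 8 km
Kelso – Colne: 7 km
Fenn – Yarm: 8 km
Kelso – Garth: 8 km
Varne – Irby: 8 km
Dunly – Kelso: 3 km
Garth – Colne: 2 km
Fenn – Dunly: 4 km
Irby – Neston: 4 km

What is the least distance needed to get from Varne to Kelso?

7 km

Settle nodes by increasing distance from Varne:
Varne: 0
Dunly: 4  (via Varne)
Colne: 5  (via Varne)
Neston: 6  (via Dunly)
Garth: 7  (via Colne)
Kelso: 7  (via Dunly)
Shortest route: Varne–Dunly–Kelso = 7 km.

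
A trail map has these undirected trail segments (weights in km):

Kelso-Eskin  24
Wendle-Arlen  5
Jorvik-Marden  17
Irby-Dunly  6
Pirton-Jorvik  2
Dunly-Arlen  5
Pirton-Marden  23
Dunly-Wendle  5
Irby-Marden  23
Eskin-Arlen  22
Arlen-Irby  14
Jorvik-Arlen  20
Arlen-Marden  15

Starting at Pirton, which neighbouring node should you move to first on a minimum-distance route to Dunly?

Jorvik

Compare a few routes:
Pirton–Jorvik–Arlen–Dunly: 2+20+5 = 27
Pirton–Jorvik–Marden–Arlen–Dunly: 2+17+15+5 = 39
Pirton–Jorvik–Arlen–Wendle–Dunly: 2+20+5+5 = 32
Cheapest is Pirton–Jorvik–Arlen–Dunly at 27 km.
So from Pirton the first move is to Jorvik.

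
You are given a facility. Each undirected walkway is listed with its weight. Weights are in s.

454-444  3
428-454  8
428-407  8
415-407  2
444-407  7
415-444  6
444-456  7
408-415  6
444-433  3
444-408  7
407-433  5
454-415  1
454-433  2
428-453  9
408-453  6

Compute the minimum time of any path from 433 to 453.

15 s

Settle nodes by increasing distance from 433:
433: 0
454: 2  (via 433)
415: 3  (via 454)
444: 3  (via 433)
407: 5  (via 433)
408: 9  (via 415)
456: 10  (via 444)
428: 10  (via 454)
453: 15  (via 408)
Shortest route: 433–454–415–408–453 = 15 s.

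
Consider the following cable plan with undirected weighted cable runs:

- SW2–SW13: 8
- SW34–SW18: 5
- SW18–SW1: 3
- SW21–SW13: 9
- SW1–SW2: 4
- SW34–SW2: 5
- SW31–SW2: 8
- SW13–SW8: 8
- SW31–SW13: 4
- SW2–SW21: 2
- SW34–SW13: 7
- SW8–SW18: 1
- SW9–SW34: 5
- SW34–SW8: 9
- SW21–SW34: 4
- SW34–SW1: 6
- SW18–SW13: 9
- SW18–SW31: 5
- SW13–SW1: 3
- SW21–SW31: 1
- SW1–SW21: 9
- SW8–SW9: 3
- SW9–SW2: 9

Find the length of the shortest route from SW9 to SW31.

9

Candidate routes:
SW9–SW34–SW2–SW21–SW31: 5+5+2+1 = 13
SW9–SW2–SW21–SW31: 9+2+1 = 12
SW9–SW34–SW21–SW31: 5+4+1 = 10
SW9–SW8–SW18–SW31: 3+1+5 = 9
The minimum is 9 via SW9–SW8–SW18–SW31.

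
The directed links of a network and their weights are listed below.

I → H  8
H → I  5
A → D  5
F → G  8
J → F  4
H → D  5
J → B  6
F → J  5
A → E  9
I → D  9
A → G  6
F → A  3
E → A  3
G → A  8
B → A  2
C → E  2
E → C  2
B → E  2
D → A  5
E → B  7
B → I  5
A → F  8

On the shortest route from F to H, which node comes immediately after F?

Candidate routes:
F - A - E - B - I - H: 3+9+7+5+8 = 32
F - J - B - I - H: 5+6+5+8 = 24
Cheapest is F - J - B - I - H at 24.
So from F the first move is to J.

J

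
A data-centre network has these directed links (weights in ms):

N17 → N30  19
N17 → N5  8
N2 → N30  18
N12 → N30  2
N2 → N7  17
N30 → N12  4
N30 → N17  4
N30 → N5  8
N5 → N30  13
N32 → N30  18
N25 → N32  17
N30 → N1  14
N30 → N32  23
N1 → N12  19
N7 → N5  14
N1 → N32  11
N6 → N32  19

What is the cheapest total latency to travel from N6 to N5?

45 ms

Compare a few routes:
N6–N32–N30–N17–N5: 19+18+4+8 = 49
N6–N32–N30–N5: 19+18+8 = 45
The minimum is 45 ms via N6–N32–N30–N5.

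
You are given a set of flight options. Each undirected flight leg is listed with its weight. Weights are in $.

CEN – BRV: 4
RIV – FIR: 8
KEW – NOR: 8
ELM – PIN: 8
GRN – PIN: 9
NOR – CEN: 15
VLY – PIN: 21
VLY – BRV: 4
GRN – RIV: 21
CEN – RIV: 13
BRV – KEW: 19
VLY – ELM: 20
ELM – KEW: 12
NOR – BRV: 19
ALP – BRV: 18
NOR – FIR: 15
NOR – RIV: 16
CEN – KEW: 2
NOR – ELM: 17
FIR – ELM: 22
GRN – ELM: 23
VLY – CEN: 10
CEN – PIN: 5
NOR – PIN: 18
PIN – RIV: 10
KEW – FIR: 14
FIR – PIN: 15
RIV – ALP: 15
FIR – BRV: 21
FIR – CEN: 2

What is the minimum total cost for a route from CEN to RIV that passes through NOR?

Best CEN to NOR: CEN–KEW–NOR costing 10
Best NOR to RIV: NOR–RIV costing 16
Total via NOR: 10 + 16 = $26.

$26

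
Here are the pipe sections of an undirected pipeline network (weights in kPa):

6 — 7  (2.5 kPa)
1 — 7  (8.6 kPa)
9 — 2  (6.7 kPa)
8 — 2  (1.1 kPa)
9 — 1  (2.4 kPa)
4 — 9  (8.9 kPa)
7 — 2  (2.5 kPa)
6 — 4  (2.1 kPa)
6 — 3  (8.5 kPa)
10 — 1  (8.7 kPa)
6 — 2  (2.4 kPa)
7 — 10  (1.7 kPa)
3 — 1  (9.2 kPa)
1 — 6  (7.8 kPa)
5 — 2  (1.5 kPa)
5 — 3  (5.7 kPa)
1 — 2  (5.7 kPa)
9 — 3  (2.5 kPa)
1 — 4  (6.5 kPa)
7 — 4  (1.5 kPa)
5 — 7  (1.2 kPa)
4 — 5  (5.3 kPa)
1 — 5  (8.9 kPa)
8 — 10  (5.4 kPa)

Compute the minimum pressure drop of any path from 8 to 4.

Running Dijkstra from 8:
8: 0
2: 1.1  (via 8)
5: 2.6  (via 2)
6: 3.5  (via 2)
7: 3.6  (via 2)
4: 5.1  (via 7)
Shortest route: 8–2–7–4 = 5.1 kPa.

5.1 kPa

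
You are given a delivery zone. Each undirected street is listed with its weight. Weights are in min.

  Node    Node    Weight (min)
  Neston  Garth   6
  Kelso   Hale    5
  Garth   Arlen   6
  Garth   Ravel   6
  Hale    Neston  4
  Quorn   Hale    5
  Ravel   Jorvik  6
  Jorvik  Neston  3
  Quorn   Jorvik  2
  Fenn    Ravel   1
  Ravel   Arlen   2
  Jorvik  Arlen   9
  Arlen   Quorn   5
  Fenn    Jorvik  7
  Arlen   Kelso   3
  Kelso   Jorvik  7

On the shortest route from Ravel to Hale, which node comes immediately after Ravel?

Arlen

Candidate routes:
Ravel → Arlen → Kelso → Hale: 2+3+5 = 10
Ravel → Arlen → Quorn → Hale: 2+5+5 = 12
Cheapest is Ravel → Arlen → Kelso → Hale at 10 min.
So from Ravel the first move is to Arlen.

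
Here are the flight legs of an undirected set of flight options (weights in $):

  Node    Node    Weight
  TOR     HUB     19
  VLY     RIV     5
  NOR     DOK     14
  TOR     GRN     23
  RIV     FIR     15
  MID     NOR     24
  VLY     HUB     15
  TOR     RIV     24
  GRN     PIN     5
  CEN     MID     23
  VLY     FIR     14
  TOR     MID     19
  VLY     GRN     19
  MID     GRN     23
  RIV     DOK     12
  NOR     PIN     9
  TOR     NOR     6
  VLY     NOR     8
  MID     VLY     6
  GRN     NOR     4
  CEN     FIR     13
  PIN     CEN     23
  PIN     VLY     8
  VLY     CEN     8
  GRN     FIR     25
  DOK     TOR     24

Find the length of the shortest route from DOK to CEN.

$25

Shortest distances from DOK:
DOK: 0
RIV: 12  (via DOK)
NOR: 14  (via DOK)
VLY: 17  (via RIV)
GRN: 18  (via NOR)
TOR: 20  (via NOR)
PIN: 23  (via NOR)
MID: 23  (via VLY)
CEN: 25  (via VLY)
Shortest route: DOK–RIV–VLY–CEN = $25.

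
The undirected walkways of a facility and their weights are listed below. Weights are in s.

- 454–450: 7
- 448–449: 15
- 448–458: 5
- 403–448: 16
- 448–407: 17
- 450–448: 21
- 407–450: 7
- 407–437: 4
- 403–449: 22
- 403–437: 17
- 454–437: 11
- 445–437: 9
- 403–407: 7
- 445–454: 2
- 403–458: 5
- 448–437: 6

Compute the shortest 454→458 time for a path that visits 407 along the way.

26 s

Shortest 454→407: 454–450–407 = 14
Best 407 to 458: 407–403–458 costing 12
Total via 407: 14 + 12 = 26 s.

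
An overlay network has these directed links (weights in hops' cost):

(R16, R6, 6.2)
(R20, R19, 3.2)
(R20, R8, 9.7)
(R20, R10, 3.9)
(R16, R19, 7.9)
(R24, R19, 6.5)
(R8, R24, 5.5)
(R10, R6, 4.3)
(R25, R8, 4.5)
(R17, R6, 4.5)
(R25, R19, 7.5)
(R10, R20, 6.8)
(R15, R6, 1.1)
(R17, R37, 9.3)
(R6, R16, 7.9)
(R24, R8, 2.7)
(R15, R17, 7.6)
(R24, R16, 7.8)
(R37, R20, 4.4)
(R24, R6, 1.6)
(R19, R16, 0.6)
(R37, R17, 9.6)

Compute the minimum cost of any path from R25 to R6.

Settle nodes by increasing distance from R25:
R25: 0
R8: 4.5  (via R25)
R19: 7.5  (via R25)
R16: 8.1  (via R19)
R24: 10  (via R8)
R6: 11.6  (via R24)
Shortest route: R25 → R8 → R24 → R6 = 11.6 hops' cost.

11.6 hops' cost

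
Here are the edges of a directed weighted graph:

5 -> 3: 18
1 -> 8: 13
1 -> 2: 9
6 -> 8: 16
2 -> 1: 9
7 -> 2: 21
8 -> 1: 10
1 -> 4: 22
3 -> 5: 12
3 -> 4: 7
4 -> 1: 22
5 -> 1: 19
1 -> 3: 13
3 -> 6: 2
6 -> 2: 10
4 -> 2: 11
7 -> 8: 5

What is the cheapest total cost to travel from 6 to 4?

39

Enumerating some paths:
6–2–1–4: 10+9+22 = 41
6–2–1–3–4: 10+9+13+7 = 39
6–8–1–3–4: 16+10+13+7 = 46
The minimum is 39 via 6–2–1–3–4.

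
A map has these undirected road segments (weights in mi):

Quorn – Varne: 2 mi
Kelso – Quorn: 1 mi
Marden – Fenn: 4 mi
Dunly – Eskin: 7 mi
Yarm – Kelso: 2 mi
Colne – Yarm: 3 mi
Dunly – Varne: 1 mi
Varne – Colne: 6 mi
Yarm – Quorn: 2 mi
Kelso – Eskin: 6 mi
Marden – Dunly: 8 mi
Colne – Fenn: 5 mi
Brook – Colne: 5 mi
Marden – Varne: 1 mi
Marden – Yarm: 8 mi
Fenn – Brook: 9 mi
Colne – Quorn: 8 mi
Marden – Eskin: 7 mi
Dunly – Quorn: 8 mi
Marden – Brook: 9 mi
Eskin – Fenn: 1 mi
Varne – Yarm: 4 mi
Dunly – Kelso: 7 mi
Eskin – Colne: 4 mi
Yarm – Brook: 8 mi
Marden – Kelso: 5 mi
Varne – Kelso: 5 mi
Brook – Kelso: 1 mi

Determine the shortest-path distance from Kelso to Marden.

4 mi

Candidate routes:
Kelso–Quorn–Varne–Marden: 1+2+1 = 4
Kelso–Marden: 5 = 5
Cheapest is Kelso–Quorn–Varne–Marden at 4 mi.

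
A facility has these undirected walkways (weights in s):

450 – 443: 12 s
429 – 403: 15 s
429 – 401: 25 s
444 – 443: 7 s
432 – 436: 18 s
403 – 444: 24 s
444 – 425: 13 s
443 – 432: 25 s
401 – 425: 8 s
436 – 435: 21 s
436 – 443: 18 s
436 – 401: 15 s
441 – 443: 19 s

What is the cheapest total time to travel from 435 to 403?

70 s

Candidate routes:
435–436–443–444–403: 21+18+7+24 = 70
435–436–401–429–403: 21+15+25+15 = 76
Cheapest is 435–436–443–444–403 at 70 s.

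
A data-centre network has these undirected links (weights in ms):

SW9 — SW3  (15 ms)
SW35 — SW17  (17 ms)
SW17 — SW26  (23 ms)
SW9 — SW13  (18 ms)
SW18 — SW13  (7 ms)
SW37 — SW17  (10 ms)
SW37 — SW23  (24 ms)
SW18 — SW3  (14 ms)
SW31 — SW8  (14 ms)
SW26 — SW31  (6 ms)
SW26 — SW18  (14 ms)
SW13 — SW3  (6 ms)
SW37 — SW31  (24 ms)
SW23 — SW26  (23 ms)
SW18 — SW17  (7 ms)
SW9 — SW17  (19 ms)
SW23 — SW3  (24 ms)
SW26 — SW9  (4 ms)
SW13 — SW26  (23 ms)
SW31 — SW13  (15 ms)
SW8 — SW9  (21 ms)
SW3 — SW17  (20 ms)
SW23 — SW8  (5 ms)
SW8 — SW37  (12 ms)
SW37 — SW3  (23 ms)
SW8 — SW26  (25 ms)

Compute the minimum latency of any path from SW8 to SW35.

Running Dijkstra from SW8:
SW8: 0
SW23: 5  (via SW8)
SW37: 12  (via SW8)
SW31: 14  (via SW8)
SW26: 20  (via SW31)
SW9: 21  (via SW8)
SW17: 22  (via SW37)
SW13: 29  (via SW31)
SW3: 29  (via SW23)
SW18: 29  (via SW17)
SW35: 39  (via SW17)
Shortest route: SW8–SW37–SW17–SW35 = 39 ms.

39 ms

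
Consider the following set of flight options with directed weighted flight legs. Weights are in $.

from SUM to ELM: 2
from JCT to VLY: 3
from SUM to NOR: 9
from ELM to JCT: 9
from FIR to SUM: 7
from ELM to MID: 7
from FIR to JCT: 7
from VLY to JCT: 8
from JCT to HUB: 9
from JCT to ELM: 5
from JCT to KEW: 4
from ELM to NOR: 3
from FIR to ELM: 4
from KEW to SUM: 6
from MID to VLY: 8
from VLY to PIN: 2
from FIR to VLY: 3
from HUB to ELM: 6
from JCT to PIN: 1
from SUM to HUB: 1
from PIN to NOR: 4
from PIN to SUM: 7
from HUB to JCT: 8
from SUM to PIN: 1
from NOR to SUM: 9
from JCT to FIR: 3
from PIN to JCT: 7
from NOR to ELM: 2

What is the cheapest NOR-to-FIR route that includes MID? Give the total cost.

$28

Best NOR to MID: NOR–ELM–MID costing 9
Shortest MID→FIR: MID–VLY–JCT–FIR = 19
Total via MID: 9 + 19 = $28.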